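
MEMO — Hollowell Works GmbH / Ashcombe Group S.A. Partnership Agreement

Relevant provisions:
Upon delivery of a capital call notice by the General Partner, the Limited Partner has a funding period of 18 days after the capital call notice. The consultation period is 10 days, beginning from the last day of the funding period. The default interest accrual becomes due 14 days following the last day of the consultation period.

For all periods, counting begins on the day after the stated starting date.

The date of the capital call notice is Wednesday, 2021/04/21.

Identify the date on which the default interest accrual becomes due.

Adding 18 calendar days to 2021/04/21 gives 2021/05/09, which is the last day of the funding period.
The last day of the consultation period: 2021/05/09 + 10 days = 2021/05/19.
The date on which the default interest accrual becomes due: 2021/05/19 + 14 days = 2021/06/02.

2021/06/02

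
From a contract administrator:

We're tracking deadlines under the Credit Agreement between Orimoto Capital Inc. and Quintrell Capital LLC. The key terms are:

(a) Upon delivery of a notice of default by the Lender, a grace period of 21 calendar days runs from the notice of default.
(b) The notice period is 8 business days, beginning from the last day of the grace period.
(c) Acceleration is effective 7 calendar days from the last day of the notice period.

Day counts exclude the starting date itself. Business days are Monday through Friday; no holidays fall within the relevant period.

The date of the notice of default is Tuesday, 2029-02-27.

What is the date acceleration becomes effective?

The last day of the grace period: 21 calendar days after 2029-02-27 is 2029-03-20.
The last day of the notice period: counting 8 business days from Tuesday, 2029-03-20 (Mar 21, Mar 22, Mar 23, Mar 26, Mar 27, Mar 28, Mar 29, Mar 30, skipping weekends) reaches Friday, 2029-03-30.
Adding 7 calendar days to 2029-03-30 gives 2029-04-06, which is the date acceleration becomes effective.

2029-04-06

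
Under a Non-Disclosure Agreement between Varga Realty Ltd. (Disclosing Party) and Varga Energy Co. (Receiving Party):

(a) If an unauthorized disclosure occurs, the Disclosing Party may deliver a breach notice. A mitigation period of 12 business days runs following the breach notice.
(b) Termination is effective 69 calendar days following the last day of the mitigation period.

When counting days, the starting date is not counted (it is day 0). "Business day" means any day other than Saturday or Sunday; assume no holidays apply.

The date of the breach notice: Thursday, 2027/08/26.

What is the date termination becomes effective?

2027/11/21

The last day of the mitigation period: 12 business days after Thursday, 2027/08/26, skipping weekends — Aug 27, Aug 30, Aug 31, Sep 1, …, Sep 9, Sep 10, Sep 13 — lands on Monday, 2027/09/13.
The date termination becomes effective: 2027/09/13 + 69 days = 2027/11/21.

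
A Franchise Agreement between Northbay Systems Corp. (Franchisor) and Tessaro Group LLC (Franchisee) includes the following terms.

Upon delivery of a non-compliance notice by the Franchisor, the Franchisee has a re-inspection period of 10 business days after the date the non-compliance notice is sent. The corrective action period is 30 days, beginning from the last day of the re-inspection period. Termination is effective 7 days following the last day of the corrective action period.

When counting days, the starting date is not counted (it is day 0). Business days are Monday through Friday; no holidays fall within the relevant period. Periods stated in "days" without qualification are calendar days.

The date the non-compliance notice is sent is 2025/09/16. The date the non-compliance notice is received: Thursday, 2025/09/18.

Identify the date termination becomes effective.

2025/11/06

The last day of the re-inspection period: 10 business days after Tuesday, 2025/09/16, skipping weekends — Sep 17, Sep 18, Sep 19, Sep 22, Sep 23, Sep 24, Sep 25, Sep 26, Sep 29, Sep 30 — lands on Tuesday, 2025/09/30.
The last day of the corrective action period: 30 calendar days after 2025/09/30 is 2025/10/30.
The date termination becomes effective: 2025/10/30 + 7 days = 2025/11/06.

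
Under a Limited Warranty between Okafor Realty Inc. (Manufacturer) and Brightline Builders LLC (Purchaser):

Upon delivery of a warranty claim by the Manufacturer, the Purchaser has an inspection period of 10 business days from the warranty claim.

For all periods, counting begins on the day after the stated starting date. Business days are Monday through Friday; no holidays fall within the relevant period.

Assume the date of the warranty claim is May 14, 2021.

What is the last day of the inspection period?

The last day of the inspection period: 10 business days after Friday, May 14, 2021, skipping weekends — May 17, May 18, May 19, May 20, May 21, May 24, May 25, May 26, May 27, May 28 — lands on Friday, May 28, 2021.

May 28, 2021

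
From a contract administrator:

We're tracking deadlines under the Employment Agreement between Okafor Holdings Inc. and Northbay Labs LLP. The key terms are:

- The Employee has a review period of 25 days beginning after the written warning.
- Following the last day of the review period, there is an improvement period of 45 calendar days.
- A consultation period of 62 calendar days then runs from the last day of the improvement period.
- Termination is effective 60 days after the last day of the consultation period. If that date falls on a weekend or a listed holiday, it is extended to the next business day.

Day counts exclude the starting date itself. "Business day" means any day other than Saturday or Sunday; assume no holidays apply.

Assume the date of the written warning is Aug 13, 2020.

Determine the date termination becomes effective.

Feb 22, 2021

Adding 25 calendar days to Aug 13, 2020 gives Sep 7, 2020, which is the last day of the review period.
Adding 45 calendar days to Sep 7, 2020 gives Oct 22, 2020, which is the last day of the improvement period.
The last day of the consultation period: Oct 22, 2020 + 62 days = Dec 23, 2020.
The date termination becomes effective: Dec 23, 2020 + 60 days = Feb 21, 2021. That falls on a Sunday, so it rolls to the next business day, Monday, Feb 22, 2021.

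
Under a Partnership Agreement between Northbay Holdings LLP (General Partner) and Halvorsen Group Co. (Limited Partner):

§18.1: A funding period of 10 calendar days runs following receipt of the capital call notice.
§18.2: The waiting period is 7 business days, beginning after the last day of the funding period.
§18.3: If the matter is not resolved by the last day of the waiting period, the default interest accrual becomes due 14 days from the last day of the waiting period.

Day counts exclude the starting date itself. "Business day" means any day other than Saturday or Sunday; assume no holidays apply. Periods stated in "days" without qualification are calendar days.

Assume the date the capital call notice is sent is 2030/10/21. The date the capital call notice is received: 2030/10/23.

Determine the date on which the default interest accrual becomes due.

2030/11/26

The last day of the funding period: 2030/10/23 + 10 days = 2030/11/02.
The last day of the waiting period: counting 7 business days from Saturday, 2030/11/02 (Nov 4, Nov 5, Nov 6, Nov 7, Nov 8, Nov 11, Nov 12, skipping weekends) reaches Tuesday, 2030/11/12.
Adding 14 calendar days to 2030/11/12 gives 2030/11/26, which is the date on which the default interest accrual becomes due.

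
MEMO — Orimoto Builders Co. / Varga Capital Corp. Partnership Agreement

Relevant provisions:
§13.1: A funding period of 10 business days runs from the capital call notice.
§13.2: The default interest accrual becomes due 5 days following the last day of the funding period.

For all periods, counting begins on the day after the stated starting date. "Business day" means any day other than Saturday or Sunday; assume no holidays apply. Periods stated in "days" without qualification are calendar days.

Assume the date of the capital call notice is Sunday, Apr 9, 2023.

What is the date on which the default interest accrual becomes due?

From Sunday, Apr 9, 2023, 10 business days (Apr 10, Apr 11, Apr 12, Apr 13, Apr 14, Apr 17, Apr 18, Apr 19, Apr 20, Apr 21, skipping weekends) brings us to Friday, Apr 21, 2023, which is the last day of the funding period.
The date on which the default interest accrual becomes due: 5 calendar days after Apr 21, 2023 is Apr 26, 2023.

Apr 26, 2023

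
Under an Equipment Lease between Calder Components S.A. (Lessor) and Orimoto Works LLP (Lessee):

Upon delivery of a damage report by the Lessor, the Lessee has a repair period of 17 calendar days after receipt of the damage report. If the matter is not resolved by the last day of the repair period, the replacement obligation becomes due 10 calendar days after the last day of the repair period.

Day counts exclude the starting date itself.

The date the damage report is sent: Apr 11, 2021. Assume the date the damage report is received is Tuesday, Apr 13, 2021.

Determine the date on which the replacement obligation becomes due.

The last day of the repair period: 17 calendar days after Apr 13, 2021 is Apr 30, 2021.
The date on which the replacement obligation becomes due: 10 calendar days after Apr 30, 2021 is May 10, 2021.

May 10, 2021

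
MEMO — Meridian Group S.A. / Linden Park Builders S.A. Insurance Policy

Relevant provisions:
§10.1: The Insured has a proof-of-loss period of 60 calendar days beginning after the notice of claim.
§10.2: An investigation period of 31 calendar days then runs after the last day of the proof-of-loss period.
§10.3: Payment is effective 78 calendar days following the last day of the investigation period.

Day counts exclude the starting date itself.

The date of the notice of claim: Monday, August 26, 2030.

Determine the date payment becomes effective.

February 11, 2031

The last day of the proof-of-loss period: 60 calendar days after August 26, 2030 is October 25, 2030.
The last day of the investigation period: 31 calendar days after October 25, 2030 is November 25, 2030.
The date payment becomes effective: 78 calendar days after November 25, 2030 is February 11, 2031.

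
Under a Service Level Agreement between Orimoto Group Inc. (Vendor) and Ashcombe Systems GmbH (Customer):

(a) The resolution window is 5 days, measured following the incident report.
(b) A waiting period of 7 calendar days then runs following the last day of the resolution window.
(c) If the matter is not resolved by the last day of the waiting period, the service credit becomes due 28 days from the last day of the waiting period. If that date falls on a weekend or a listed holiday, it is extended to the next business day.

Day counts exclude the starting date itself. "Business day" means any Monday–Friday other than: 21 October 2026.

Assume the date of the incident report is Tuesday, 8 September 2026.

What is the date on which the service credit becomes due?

The last day of the resolution window: 8 September 2026 + 5 days = 13 September 2026.
The last day of the waiting period: 13 September 2026 + 7 days = 20 September 2026.
Adding 28 calendar days to 20 September 2026 gives 18 October 2026, which is the date on which the service credit becomes due. That falls on a Sunday, so it rolls to the next business day, Monday, 19 October 2026.

19 October 2026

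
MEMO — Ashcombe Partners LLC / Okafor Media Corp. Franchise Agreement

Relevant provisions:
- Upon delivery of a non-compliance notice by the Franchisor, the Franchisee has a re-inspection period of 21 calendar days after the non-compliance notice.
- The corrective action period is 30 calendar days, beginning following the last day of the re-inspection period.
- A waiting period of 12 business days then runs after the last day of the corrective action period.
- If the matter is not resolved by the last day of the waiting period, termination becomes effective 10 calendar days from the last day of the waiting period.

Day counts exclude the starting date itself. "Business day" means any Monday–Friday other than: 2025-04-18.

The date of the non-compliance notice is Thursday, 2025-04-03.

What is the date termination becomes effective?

2025-06-20

Adding 21 calendar days to 2025-04-03 gives 2025-04-24, which is the last day of the re-inspection period.
Adding 30 calendar days to 2025-04-24 gives 2025-05-24, which is the last day of the corrective action period.
The last day of the waiting period: counting 12 business days from Saturday, 2025-05-24 (May 26, May 27, May 28, May 29, …, Jun 6, Jun 9, Jun 10, skipping weekends) reaches Tuesday, 2025-06-10.
The date termination becomes effective: 10 calendar days after 2025-06-10 is 2025-06-20.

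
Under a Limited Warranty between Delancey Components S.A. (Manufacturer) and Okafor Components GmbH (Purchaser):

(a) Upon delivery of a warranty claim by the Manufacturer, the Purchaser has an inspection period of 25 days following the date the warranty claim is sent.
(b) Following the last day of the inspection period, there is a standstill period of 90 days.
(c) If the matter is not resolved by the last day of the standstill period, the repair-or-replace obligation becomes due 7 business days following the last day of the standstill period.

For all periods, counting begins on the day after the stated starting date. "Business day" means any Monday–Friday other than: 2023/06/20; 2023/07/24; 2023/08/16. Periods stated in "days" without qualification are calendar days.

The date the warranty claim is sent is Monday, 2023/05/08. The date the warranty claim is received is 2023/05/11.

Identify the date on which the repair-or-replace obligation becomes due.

2023/09/11

The last day of the inspection period: 2023/05/08 + 25 days = 2023/06/02.
The last day of the standstill period: 90 calendar days after 2023/06/02 is 2023/08/31.
The date on which the repair-or-replace obligation becomes due: 7 business days after Thursday, 2023/08/31, skipping weekends — Sep 1, Sep 4, Sep 5, Sep 6, Sep 7, Sep 8, Sep 11 — lands on Monday, 2023/09/11.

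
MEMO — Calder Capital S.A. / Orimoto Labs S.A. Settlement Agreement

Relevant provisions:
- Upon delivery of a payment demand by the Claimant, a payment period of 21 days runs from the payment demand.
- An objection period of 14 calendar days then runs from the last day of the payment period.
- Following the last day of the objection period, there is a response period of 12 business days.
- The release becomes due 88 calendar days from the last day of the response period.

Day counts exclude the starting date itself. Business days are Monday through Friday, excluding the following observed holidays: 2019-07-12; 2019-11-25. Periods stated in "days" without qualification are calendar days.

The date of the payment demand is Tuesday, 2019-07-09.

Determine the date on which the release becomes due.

2019-11-25

Adding 21 calendar days to 2019-07-09 gives 2019-07-30, which is the last day of the payment period.
The last day of the objection period: 2019-07-30 + 14 days = 2019-08-13.
The last day of the response period: counting 12 business days from Tuesday, 2019-08-13 (Aug 14, Aug 15, Aug 16, Aug 19, …, Aug 27, Aug 28, Aug 29, skipping weekends) reaches Thursday, 2019-08-29.
The date on which the release becomes due: 2019-08-29 + 88 days = 2019-11-25.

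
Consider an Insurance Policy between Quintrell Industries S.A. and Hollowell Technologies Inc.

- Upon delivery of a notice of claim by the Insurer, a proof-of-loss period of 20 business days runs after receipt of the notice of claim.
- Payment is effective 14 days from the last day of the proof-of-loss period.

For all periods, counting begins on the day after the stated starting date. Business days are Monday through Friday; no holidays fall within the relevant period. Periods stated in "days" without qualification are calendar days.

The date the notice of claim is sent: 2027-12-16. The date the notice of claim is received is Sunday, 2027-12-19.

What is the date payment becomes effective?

From Sunday, 2027-12-19, 20 business days (Dec 20, Dec 21, Dec 22, Dec 23, …, Jan 12, Jan 13, Jan 14, skipping weekends) brings us to Friday, 2028-01-14, which is the last day of the proof-of-loss period.
The date payment becomes effective: 14 calendar days after 2028-01-14 is 2028-01-28.

2028-01-28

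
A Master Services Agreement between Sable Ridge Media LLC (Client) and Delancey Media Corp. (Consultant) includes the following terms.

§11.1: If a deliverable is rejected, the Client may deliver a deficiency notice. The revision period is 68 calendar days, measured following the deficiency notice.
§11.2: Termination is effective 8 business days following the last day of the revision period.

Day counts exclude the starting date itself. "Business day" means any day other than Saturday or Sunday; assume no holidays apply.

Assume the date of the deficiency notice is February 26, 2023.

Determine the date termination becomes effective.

May 17, 2023

The last day of the revision period: February 26, 2023 + 68 days = May 5, 2023.
The date termination becomes effective: 8 business days after Friday, May 5, 2023, skipping weekends — May 8, May 9, May 10, May 11, May 12, May 15, May 16, May 17 — lands on Wednesday, May 17, 2023.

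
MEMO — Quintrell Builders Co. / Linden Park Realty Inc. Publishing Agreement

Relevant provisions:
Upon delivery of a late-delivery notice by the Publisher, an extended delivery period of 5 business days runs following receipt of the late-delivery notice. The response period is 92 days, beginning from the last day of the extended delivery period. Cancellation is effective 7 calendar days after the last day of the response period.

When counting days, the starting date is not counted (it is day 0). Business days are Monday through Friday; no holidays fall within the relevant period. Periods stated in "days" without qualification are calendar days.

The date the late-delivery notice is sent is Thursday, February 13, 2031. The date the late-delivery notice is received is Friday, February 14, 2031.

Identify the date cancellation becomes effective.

The last day of the extended delivery period: 5 business days after Friday, February 14, 2031, skipping weekends — Feb 17, Feb 18, Feb 19, Feb 20, Feb 21 — lands on Friday, February 21, 2031.
The last day of the response period: 92 calendar days after February 21, 2031 is May 24, 2031.
Adding 7 calendar days to May 24, 2031 gives May 31, 2031, which is the date cancellation becomes effective.

May 31, 2031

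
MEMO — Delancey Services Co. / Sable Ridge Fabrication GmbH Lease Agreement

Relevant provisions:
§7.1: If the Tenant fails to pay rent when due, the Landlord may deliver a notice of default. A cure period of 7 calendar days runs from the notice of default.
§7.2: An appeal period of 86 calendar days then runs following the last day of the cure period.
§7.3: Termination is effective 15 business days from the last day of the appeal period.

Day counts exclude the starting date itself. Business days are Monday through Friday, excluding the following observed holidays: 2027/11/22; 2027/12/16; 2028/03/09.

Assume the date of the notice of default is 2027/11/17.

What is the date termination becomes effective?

The last day of the cure period: 7 calendar days after 2027/11/17 is 2027/11/24.
The last day of the appeal period: 86 calendar days after 2027/11/24 is 2028/02/18.
The date termination becomes effective: 15 business days after Friday, 2028/02/18, skipping weekends and the listed holiday on Mar 9 — Feb 21, Feb 22, Feb 23, Feb 24, …, Mar 8, Mar 10, Mar 13 — lands on Monday, 2028/03/13.

2028/03/13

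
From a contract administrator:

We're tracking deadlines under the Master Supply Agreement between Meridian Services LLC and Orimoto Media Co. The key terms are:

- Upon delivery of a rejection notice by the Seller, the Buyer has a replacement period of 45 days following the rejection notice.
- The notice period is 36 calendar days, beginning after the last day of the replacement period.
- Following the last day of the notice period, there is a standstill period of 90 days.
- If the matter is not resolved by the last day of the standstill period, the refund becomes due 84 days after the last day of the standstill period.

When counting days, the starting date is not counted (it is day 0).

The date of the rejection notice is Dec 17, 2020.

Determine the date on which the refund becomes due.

Aug 29, 2021

The last day of the replacement period: 45 calendar days after Dec 17, 2020 is Jan 31, 2021.
The last day of the notice period: Jan 31, 2021 + 36 days = Mar 8, 2021.
The last day of the standstill period: Mar 8, 2021 + 90 days = Jun 6, 2021.
The date on which the refund becomes due: 84 calendar days after Jun 6, 2021 is Aug 29, 2021.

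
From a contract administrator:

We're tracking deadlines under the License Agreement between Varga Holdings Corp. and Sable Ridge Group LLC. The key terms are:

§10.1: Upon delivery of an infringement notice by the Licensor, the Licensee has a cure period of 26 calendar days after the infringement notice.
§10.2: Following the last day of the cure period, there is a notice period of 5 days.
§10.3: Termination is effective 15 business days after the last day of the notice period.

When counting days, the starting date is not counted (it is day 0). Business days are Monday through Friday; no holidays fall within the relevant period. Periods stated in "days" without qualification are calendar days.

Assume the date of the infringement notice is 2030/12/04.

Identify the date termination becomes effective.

The last day of the cure period: 2030/12/04 + 26 days = 2030/12/30.
The last day of the notice period: 2030/12/30 + 5 days = 2031/01/04.
The date termination becomes effective: counting 15 business days from Saturday, 2031/01/04 (Jan 6, Jan 7, Jan 8, Jan 9, …, Jan 22, Jan 23, Jan 24, skipping weekends) reaches Friday, 2031/01/24.

2031/01/24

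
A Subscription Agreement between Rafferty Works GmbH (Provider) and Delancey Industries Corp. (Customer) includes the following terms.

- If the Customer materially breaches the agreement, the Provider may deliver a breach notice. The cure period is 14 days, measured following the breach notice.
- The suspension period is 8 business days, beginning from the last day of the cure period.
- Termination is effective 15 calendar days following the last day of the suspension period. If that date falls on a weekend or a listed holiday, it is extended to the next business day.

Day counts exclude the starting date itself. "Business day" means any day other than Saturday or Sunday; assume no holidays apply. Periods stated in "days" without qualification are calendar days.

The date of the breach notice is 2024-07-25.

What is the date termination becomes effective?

2024-09-04

The last day of the cure period: 14 calendar days after 2024-07-25 is 2024-08-08.
The last day of the suspension period: 8 business days after Thursday, 2024-08-08, skipping weekends — Aug 9, Aug 12, Aug 13, Aug 14, Aug 15, Aug 16, Aug 19, Aug 20 — lands on Tuesday, 2024-08-20.
The date termination becomes effective: 2024-08-20 + 15 days = 2024-09-04. 2024-09-04 is a Wednesday, so no roll-forward applies.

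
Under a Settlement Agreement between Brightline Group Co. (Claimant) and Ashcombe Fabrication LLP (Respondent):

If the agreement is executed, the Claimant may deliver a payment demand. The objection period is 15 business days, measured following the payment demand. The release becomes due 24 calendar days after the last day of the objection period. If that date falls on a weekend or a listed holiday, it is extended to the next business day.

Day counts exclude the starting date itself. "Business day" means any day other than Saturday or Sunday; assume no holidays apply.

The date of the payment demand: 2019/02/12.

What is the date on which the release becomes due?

The last day of the objection period: counting 15 business days from Tuesday, 2019/02/12 (Feb 13, Feb 14, Feb 15, Feb 18, …, Mar 1, Mar 4, Mar 5, skipping weekends) reaches Tuesday, 2019/03/05.
The date on which the release becomes due: 2019/03/05 + 24 days = 2019/03/29. 2019/03/29 is a Friday, so no roll-forward applies.

2019/03/29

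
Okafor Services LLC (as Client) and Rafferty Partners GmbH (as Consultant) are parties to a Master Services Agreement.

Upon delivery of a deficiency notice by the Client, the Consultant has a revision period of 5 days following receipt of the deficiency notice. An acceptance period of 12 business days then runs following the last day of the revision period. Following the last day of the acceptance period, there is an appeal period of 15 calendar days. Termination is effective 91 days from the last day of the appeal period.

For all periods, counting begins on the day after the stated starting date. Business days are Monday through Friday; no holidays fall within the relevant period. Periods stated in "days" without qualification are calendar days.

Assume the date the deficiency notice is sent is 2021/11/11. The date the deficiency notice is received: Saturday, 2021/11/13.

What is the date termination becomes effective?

2022/03/22

The last day of the revision period: 5 calendar days after 2021/11/13 is 2021/11/18.
From Thursday, 2021/11/18, 12 business days (Nov 19, Nov 22, Nov 23, Nov 24, …, Dec 2, Dec 3, Dec 6, skipping weekends) brings us to Monday, 2021/12/06, which is the last day of the acceptance period.
Adding 15 calendar days to 2021/12/06 gives 2021/12/21, which is the last day of the appeal period.
Adding 91 calendar days to 2021/12/21 gives 2022/03/22, which is the date termination becomes effective.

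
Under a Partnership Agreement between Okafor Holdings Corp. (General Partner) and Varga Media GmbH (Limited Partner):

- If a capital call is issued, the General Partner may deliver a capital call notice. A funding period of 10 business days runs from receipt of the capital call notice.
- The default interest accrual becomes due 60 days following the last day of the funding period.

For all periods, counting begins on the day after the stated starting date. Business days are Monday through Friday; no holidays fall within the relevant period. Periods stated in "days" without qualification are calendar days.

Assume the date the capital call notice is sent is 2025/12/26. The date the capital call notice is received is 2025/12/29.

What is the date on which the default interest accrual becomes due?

The last day of the funding period: counting 10 business days from Monday, 2025/12/29 (Dec 30, Dec 31, Jan 1, Jan 2, Jan 5, Jan 6, Jan 7, Jan 8, Jan 9, Jan 12, skipping weekends) reaches Monday, 2026/01/12.
Adding 60 calendar days to 2026/01/12 gives 2026/03/13, which is the date on which the default interest accrual becomes due.

2026/03/13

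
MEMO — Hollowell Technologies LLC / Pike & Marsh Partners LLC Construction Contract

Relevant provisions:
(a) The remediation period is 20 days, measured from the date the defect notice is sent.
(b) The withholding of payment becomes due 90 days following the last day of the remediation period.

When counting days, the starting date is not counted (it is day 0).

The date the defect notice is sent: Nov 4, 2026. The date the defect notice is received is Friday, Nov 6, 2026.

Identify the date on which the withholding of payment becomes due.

The last day of the remediation period: 20 calendar days after Nov 4, 2026 is Nov 24, 2026.
The date on which the withholding of payment becomes due: Nov 24, 2026 + 90 days = Feb 22, 2027.

Feb 22, 2027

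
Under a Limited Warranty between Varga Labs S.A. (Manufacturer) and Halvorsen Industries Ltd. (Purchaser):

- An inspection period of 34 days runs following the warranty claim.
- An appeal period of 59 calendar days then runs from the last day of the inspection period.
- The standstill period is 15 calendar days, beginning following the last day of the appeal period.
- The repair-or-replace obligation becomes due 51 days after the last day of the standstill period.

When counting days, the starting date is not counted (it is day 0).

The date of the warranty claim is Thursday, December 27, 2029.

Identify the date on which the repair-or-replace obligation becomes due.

June 4, 2030

Adding 34 calendar days to December 27, 2029 gives January 30, 2030, which is the last day of the inspection period.
The last day of the appeal period: 59 calendar days after January 30, 2030 is March 30, 2030.
The last day of the standstill period: 15 calendar days after March 30, 2030 is April 14, 2030.
Adding 51 calendar days to April 14, 2030 gives June 4, 2030, which is the date on which the repair-or-replace obligation becomes due.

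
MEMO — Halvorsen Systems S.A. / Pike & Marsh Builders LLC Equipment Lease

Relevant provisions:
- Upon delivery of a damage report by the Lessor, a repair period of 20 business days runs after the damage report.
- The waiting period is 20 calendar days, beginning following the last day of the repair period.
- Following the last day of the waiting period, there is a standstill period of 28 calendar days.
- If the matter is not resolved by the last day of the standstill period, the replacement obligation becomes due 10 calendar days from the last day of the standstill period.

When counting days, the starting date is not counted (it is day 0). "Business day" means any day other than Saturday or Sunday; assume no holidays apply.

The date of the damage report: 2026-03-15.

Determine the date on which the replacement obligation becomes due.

The last day of the repair period: 20 business days after Sunday, 2026-03-15, skipping weekends — Mar 16, Mar 17, Mar 18, Mar 19, …, Apr 8, Apr 9, Apr 10 — lands on Friday, 2026-04-10.
The last day of the waiting period: 2026-04-10 + 20 days = 2026-04-30.
The last day of the standstill period: 28 calendar days after 2026-04-30 is 2026-05-28.
The date on which the replacement obligation becomes due: 10 calendar days after 2026-05-28 is 2026-06-07.

2026-06-07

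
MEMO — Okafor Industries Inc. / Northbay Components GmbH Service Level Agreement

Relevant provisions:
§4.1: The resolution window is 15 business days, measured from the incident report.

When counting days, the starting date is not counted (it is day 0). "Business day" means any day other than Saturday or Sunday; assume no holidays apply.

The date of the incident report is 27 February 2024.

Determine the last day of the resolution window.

19 March 2024

The last day of the resolution window: 15 business days after Tuesday, 27 February 2024, skipping weekends — Feb 28, Feb 29, Mar 1, Mar 4, …, Mar 15, Mar 18, Mar 19 — lands on Tuesday, 19 March 2024.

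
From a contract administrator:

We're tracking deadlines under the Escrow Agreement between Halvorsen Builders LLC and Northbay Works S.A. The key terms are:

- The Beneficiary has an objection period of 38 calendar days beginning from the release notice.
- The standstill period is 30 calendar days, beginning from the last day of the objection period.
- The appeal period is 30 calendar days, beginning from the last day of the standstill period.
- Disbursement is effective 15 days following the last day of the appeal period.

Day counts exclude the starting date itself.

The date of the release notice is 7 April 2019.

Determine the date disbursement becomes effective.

29 July 2019

The last day of the objection period: 38 calendar days after 7 April 2019 is 15 May 2019.
The last day of the standstill period: 30 calendar days after 15 May 2019 is 14 June 2019.
The last day of the appeal period: 30 calendar days after 14 June 2019 is 14 July 2019.
Adding 15 calendar days to 14 July 2019 gives 29 July 2019, which is the date disbursement becomes effective.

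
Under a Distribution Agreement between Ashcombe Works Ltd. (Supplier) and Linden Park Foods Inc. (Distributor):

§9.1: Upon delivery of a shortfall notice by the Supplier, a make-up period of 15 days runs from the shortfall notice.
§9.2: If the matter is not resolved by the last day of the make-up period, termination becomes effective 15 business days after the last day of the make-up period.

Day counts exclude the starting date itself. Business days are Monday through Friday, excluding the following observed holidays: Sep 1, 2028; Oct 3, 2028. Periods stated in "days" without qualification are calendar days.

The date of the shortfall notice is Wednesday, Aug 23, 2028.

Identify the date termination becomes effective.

Sep 28, 2028

The last day of the make-up period: Aug 23, 2028 + 15 days = Sep 7, 2028.
From Thursday, Sep 7, 2028, 15 business days (Sep 8, Sep 11, Sep 12, Sep 13, …, Sep 26, Sep 27, Sep 28, skipping weekends) brings us to Thursday, Sep 28, 2028, which is the date termination becomes effective.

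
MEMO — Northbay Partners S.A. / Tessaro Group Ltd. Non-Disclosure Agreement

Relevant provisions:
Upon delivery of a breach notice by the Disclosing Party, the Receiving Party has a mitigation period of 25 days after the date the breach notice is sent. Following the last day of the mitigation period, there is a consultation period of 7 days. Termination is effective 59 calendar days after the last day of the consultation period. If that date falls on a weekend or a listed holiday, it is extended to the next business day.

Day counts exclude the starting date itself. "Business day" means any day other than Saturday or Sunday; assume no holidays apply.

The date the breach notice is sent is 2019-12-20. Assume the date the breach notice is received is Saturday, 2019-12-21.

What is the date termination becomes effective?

Adding 25 calendar days to 2019-12-20 gives 2020-01-14, which is the last day of the mitigation period.
The last day of the consultation period: 2020-01-14 + 7 days = 2020-01-21.
The date termination becomes effective: 2020-01-21 + 59 days = 2020-03-20. 2020-03-20 is a Friday, so no roll-forward applies.

2020-03-20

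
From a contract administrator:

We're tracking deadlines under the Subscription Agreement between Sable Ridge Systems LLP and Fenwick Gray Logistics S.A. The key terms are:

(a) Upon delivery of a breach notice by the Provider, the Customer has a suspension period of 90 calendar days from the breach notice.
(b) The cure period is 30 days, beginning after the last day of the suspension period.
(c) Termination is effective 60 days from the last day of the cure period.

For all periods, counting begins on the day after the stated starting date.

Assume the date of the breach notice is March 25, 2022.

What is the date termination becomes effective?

September 21, 2022

Adding 90 calendar days to March 25, 2022 gives June 23, 2022, which is the last day of the suspension period.
Adding 30 calendar days to June 23, 2022 gives July 23, 2022, which is the last day of the cure period.
The date termination becomes effective: July 23, 2022 + 60 days = September 21, 2022.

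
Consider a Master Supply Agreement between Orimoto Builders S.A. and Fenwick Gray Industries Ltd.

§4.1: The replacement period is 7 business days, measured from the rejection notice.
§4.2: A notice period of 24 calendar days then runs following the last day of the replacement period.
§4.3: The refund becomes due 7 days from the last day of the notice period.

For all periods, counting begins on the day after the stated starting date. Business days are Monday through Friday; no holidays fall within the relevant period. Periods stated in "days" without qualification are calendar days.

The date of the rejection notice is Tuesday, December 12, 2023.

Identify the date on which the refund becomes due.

January 21, 2024

The last day of the replacement period: counting 7 business days from Tuesday, December 12, 2023 (Dec 13, Dec 14, Dec 15, Dec 18, Dec 19, Dec 20, Dec 21, skipping weekends) reaches Thursday, December 21, 2023.
Adding 24 calendar days to December 21, 2023 gives January 14, 2024, which is the last day of the notice period.
Adding 7 calendar days to January 14, 2024 gives January 21, 2024, which is the date on which the refund becomes due.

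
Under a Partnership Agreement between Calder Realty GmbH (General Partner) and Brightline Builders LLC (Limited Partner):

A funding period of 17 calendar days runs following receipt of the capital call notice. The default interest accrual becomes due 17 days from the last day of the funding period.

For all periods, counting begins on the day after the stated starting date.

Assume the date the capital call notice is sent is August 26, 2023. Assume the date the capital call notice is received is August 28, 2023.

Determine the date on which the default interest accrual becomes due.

October 1, 2023

The last day of the funding period: August 28, 2023 + 17 days = September 14, 2023.
The date on which the default interest accrual becomes due: 17 calendar days after September 14, 2023 is October 1, 2023.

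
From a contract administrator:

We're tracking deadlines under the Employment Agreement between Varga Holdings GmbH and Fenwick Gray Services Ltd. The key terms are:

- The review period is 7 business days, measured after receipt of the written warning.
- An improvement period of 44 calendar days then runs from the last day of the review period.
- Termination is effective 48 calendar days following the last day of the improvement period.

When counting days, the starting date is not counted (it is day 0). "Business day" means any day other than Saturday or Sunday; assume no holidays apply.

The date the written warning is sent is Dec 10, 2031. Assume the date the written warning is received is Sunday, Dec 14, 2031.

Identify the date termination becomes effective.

The last day of the review period: 7 business days after Sunday, Dec 14, 2031, skipping weekends — Dec 15, Dec 16, Dec 17, Dec 18, Dec 19, Dec 22, Dec 23 — lands on Tuesday, Dec 23, 2031.
The last day of the improvement period: Dec 23, 2031 + 44 days = Feb 5, 2032.
The date termination becomes effective: Feb 5, 2032 + 48 days = Mar 24, 2032.

Mar 24, 2032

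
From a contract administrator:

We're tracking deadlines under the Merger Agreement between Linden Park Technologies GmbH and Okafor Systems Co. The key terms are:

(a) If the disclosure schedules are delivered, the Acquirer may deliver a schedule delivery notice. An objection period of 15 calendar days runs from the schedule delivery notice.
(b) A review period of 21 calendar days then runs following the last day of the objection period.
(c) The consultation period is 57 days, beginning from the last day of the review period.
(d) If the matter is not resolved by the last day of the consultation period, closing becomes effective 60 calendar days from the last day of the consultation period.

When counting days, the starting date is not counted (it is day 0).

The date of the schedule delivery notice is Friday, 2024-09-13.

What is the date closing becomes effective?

2025-02-13

The last day of the objection period: 15 calendar days after 2024-09-13 is 2024-09-28.
The last day of the review period: 21 calendar days after 2024-09-28 is 2024-10-19.
The last day of the consultation period: 57 calendar days after 2024-10-19 is 2024-12-15.
The date closing becomes effective: 60 calendar days after 2024-12-15 is 2025-02-13.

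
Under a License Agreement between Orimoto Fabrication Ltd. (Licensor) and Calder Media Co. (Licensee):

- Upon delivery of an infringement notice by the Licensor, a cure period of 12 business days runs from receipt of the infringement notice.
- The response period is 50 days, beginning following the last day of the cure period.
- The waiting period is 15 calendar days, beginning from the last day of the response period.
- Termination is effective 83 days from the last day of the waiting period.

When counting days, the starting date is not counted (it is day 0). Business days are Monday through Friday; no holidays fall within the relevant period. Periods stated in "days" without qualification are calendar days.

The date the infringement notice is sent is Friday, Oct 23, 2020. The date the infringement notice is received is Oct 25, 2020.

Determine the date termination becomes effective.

Apr 7, 2021

The last day of the cure period: 12 business days after Sunday, Oct 25, 2020, skipping weekends — Oct 26, Oct 27, Oct 28, Oct 29, …, Nov 6, Nov 9, Nov 10 — lands on Tuesday, Nov 10, 2020.
The last day of the response period: Nov 10, 2020 + 50 days = Dec 30, 2020.
Adding 15 calendar days to Dec 30, 2020 gives Jan 14, 2021, which is the last day of the waiting period.
Adding 83 calendar days to Jan 14, 2021 gives Apr 7, 2021, which is the date termination becomes effective.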